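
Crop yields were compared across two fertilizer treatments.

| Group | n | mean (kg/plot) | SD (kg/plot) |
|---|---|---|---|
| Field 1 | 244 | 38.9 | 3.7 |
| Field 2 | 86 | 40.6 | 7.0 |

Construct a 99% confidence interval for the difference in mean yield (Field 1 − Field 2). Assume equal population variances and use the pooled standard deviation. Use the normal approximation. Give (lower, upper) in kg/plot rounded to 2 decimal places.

Pooled variance s_p² = [243·3.7² + 85·7.0²] / (244+86−2) = 22.8405, so s_p = 4.7792.
SE_diff = s_p·√(1/n₁ + 1/n₂) = 4.7792·√(1/244 + 1/86) = 0.5993.
z* = 2.576; margin = 2.576 × 0.5993 = 1.5438.
Difference = 38.9 − 40.6 = -1.7000.
-1.7000 ± 1.5438 → (-3.24, -0.16).

(-3.24, -0.16)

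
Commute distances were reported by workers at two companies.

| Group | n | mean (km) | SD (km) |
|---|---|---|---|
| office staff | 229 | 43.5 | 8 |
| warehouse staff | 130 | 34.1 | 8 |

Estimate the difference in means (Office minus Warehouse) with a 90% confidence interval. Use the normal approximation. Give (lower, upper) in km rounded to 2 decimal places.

(7.95, 10.85)

SE₁ = s₁/√n₁ = 8/√229 = 0.5287; SE₂ = 8/√130 = 0.7016.
Independent samples, unequal variances: SE_diff = √(SE₁² + SE₂²) = √(0.27952369 + 0.49224256) = 0.8785.
z* = 1.645, so margin of error = 1.645 × 0.8785 = 1.4451.
Difference in means = 43.5 − 34.1 = 9.4000.
9.4000 ± 1.4451 → (7.95, 10.85).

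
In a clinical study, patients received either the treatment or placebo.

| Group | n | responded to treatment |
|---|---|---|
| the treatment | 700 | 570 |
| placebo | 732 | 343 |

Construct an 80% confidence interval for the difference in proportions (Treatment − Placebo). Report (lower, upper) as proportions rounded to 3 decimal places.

(0.315, 0.376)

Sample proportions: 570/700 = 0.8143, 343/732 = 0.4686.
Each SE is √(p̂(1−p̂)/n): √(0.8143·0.1857/700) = 0.01470 and √(0.4686·0.5314/732) = 0.01844.
SE(p̂₁ − p̂₂) = √(SE₁² + SE₂²) = √(0.00021609 + 0.0003400336) = 0.02358, since the two samples are independent.
At 80% confidence z* = 1.282; margin = 1.282 × 0.02358 = 0.03023.
The difference is 0.8143 − 0.4686 = 0.3457, so the interval is 0.3457 ± 0.03023 = (0.315, 0.376).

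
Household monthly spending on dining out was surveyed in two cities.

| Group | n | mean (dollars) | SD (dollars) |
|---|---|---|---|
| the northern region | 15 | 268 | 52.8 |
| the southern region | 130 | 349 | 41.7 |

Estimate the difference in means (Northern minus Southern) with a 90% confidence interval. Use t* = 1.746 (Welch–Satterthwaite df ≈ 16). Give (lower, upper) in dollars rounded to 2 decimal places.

(-105.64, -56.36)

Per-group SEs: s₁/√n₁ = 52.8/√15 = 13.6329, s₂/√n₂ = 41.7/√130 = 3.6573.
Unpooled SE of the difference: √(185.85596241 + 13.37584329) = 14.1149.
Margin of error = t* · SE = 1.746 × 14.1149 = 24.6446.
x̄₁ − x̄₂ = 268 − 349 = -81.0000.
CI: -81.0000 ± 24.6446 = (-105.64, -56.36).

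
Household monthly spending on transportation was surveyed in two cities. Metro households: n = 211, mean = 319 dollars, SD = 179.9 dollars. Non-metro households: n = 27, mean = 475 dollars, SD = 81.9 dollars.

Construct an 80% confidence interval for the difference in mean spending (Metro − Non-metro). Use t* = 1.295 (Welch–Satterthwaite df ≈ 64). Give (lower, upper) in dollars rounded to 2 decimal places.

(-181.96, -130.04)

SE₁ = s₁/√n₁ = 179.9/√211 = 12.3848; SE₂ = 81.9/√27 = 15.7617.
Independent samples, unequal variances: SE_diff = √(SE₁² + SE₂²) = √(153.38327104 + 248.43118689) = 20.0453.
t* = 1.295, so margin of error = 1.295 × 20.0453 = 25.9587.
Difference in means = 319 − 475 = -156.0000.
-156.0000 ± 25.9587 → (-181.96, -130.04).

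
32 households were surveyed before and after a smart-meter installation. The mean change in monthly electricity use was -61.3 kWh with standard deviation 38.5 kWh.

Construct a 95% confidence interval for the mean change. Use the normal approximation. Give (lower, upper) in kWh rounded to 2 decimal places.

Paired design: SE = s_d/√n = 38.5/√32 = 6.8059.
z* = 1.960; margin of error = 1.960 × 6.8059 = 13.3396.
-61.3 ± 13.3396 → (-74.64, -47.96).

(-74.64, -47.96)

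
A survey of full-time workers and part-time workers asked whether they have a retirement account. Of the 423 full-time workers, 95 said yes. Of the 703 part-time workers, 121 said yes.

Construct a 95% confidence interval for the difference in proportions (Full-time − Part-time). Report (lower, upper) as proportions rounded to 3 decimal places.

(0.004, 0.101)

p̂₁ = 95/423 = 0.2246 and p̂₂ = 121/703 = 0.1721.
SE₁ = √(p̂₁(1−p̂₁)/n₁) = √(0.2246·0.7754/423) = 0.02029; SE₂ = √(0.1721·0.8279/703) = 0.01424.
Independent samples: SE of the difference = √(SE₁² + SE₂²) = √(0.0004116841 + 0.0002027776) = 0.02479.
z* for 95% confidence is 1.960, so the margin of error is 1.960 × 0.02479 = 0.04859.
Point estimate p̂₁ − p̂₂ = 0.2246 − 0.1721 = 0.0525.
0.0525 ± 0.04859 → (0.004, 0.101).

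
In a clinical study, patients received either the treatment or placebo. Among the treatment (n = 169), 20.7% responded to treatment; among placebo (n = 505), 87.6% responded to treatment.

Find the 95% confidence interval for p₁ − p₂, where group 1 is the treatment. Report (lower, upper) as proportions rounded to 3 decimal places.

The two standard errors are √(0.2070×0.7930/169) = 0.03117 and √(0.8760×0.1240/505) = 0.01467.
Because the samples are independent, SE_diff = √(0.03117² + 0.01467²) = 0.03445.
Using z* = 1.960 for 95%, ME = 1.960 × 0.03445 = 0.06752.
p̂₁ − p̂₂ = -0.6690; interval -0.6690 ± 0.06752 gives (-0.737, -0.601).

(-0.737, -0.601)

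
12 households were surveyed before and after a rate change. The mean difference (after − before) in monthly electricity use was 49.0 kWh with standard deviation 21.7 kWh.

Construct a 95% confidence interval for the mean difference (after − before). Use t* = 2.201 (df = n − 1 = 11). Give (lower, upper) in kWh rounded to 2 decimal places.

(35.21, 62.79)

Paired design: SE = s_d/√n = 21.7/√12 = 6.2643.
t* = 2.201; margin of error = 2.201 × 6.2643 = 13.7877.
49.0 ± 13.7877 → (35.21, 62.79).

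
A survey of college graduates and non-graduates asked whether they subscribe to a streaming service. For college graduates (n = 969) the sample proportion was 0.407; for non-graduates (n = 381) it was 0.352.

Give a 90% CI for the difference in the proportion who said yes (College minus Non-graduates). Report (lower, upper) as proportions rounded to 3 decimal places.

(0.007, 0.103)

Each SE is √(p̂(1−p̂)/n): √(0.4070·0.5930/969) = 0.01578 and √(0.3520·0.6480/381) = 0.02447.
SE(p̂₁ − p̂₂) = √(SE₁² + SE₂²) = √(0.0002490084 + 0.0005987809) = 0.02912, since the two samples are independent.
At 90% confidence z* = 1.645; margin = 1.645 × 0.02912 = 0.04790.
The difference is 0.4070 − 0.3520 = 0.0550, so the interval is 0.0550 ± 0.04790 = (0.007, 0.103).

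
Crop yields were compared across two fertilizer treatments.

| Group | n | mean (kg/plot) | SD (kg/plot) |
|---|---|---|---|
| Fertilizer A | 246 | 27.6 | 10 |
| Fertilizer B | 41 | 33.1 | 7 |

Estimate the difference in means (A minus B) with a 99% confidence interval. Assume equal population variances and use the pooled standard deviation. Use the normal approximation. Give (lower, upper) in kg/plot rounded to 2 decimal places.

s_p = √[((n₁−1)s₁² + (n₂−1)s₂²)/(n₁+n₂−2)] = √[(245·10² + 40·7²)/285] = 9.6355.
SE = 9.6355·√(1/246 + 1/41) = 1.6254.
With z* = 2.576, margin = 2.576 × 1.6254 = 4.1870.
x̄₁ − x̄₂ = 27.6 − 33.1 = -5.5000; interval -5.5000 ± 4.1870 = (-9.69, -1.31).

(-9.69, -1.31)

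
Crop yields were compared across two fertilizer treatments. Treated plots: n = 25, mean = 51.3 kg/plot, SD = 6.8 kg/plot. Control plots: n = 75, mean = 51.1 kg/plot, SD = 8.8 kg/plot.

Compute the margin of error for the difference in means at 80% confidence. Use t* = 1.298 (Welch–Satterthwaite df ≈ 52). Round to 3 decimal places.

2.204

Per-group SEs: s₁/√n₁ = 6.8/√25 = 1.3600, s₂/√n₂ = 8.8/√75 = 1.0161.
Unpooled SE of the difference: √(1.8496 + 1.03245921) = 1.6977.
Margin of error = t* · SE = 1.298 × 1.6977 = 2.2036.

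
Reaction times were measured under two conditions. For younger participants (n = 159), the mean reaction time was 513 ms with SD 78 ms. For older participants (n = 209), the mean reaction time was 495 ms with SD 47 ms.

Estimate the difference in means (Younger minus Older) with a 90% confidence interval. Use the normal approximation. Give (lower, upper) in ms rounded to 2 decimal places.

Standard errors of each mean: 78/√159 = 6.1858 and 47/√209 = 3.2511.
SE(x̄₁ − x̄₂) = √(6.1858² + 3.2511²) = 6.9881 for independent samples with unequal variances.
With z* = 1.645, the margin is 1.645 × 6.9881 = 11.4954.
x̄₁ − x̄₂ = 513 − 495 = 18.0000; the interval is 18.0000 ± 11.4954 = (6.50, 29.50).

(6.50, 29.50)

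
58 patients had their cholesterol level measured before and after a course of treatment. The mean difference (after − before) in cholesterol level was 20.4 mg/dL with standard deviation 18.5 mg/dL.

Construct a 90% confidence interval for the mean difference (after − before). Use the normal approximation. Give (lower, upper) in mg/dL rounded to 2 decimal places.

This is a matched-pairs design, so SE = s_d/√n = 18.5/√58 = 2.4292.
Margin = 1.645 × 2.4292 = 3.9960; the interval is 20.4 ± 3.9960 = (16.40, 24.40).

(16.40, 24.40)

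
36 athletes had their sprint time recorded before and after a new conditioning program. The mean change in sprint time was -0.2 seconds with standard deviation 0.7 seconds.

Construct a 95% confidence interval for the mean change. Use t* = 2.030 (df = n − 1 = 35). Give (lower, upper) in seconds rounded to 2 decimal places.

(-0.44, 0.04)

This is a matched-pairs design, so SE = s_d/√n = 0.7/√36 = 0.1167.
Margin = 2.030 × 0.1167 = 0.2369; the interval is -0.2 ± 0.2369 = (-0.44, 0.04).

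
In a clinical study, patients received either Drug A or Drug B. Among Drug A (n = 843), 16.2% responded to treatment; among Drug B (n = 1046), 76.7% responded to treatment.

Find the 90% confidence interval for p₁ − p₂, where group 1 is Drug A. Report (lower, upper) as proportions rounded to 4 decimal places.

(-0.6350, -0.5750)

SE₁ = √(p̂₁(1−p̂₁)/n₁) = √(0.1620·0.8380/843) = 0.01269; SE₂ = √(0.7670·0.2330/1046) = 0.01307.
Independent samples: SE of the difference = √(SE₁² + SE₂²) = √(0.0001610361 + 0.0001708249) = 0.01822.
z* for 90% confidence is 1.645, so the margin of error is 1.645 × 0.01822 = 0.02997.
Point estimate p̂₁ − p̂₂ = 0.1620 − 0.7670 = -0.6050.
-0.6050 ± 0.02997 → (-0.6350, -0.5750).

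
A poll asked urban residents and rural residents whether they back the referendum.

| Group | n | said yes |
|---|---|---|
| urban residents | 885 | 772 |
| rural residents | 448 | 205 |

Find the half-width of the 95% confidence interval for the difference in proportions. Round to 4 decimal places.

0.0511

Sample proportions: 772/885 = 0.8723, 205/448 = 0.4576.
Each SE is √(p̂(1−p̂)/n): √(0.8723·0.1277/885) = 0.01122 and √(0.4576·0.5424/448) = 0.02354.
SE(p̂₁ − p̂₂) = √(SE₁² + SE₂²) = √(0.0001258884 + 0.0005541316) = 0.02608, since the two samples are independent.
At 95% confidence z* = 1.960; margin = 1.960 × 0.02608 = 0.05112.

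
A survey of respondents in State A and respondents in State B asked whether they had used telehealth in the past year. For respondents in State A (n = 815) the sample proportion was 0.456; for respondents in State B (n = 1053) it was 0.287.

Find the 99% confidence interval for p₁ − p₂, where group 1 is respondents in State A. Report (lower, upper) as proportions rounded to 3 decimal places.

(0.111, 0.227)

The two standard errors are √(0.4560×0.5440/815) = 0.01745 and √(0.2870×0.7130/1053) = 0.01394.
Because the samples are independent, SE_diff = √(0.01745² + 0.01394²) = 0.02233.
Using z* = 2.576 for 99%, ME = 2.576 × 0.02233 = 0.05752.
p̂₁ − p̂₂ = 0.1690; interval 0.1690 ± 0.05752 gives (0.111, 0.227).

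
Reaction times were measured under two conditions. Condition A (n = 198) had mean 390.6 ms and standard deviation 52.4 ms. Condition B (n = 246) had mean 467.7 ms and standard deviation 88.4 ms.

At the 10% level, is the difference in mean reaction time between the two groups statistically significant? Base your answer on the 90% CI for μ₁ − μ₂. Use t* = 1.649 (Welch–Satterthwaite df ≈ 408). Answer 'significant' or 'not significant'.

SE₁ = s₁/√n₁ = 52.4/√198 = 3.7239; SE₂ = 88.4/√246 = 5.6362.
Independent samples, unequal variances: SE_diff = √(SE₁² + SE₂²) = √(13.86743121 + 31.76675044) = 6.7553.
t* = 1.649, so margin of error = 1.649 × 6.7553 = 11.1395.
Difference in means = 390.6 − 467.7 = -77.1000.
-77.1000 ± 11.1395 → (-88.2395, -65.9605).
The interval (-88.2395, -65.9605) does not contain 0, so the difference is significant.

significant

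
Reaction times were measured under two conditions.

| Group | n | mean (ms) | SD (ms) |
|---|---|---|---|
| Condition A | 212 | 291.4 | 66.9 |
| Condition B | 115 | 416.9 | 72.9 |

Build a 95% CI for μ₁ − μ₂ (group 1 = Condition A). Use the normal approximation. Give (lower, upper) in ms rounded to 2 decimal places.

(-141.58, -109.42)

SE₁ = s₁/√n₁ = 66.9/√212 = 4.5947; SE₂ = 72.9/√115 = 6.7980.
Independent samples, unequal variances: SE_diff = √(SE₁² + SE₂²) = √(21.11126809 + 46.212804) = 8.2051.
z* = 1.960, so margin of error = 1.960 × 8.2051 = 16.0820.
Difference in means = 291.4 − 416.9 = -125.5000.
-125.5000 ± 16.0820 → (-141.58, -109.42).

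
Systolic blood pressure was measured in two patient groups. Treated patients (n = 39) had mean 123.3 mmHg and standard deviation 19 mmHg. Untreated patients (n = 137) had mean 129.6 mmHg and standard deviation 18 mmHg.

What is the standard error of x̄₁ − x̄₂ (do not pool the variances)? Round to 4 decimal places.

Per-group SEs: s₁/√n₁ = 19/√39 = 3.0424, s₂/√n₂ = 18/√137 = 1.5378.
Unpooled SE of the difference: √(9.25619776 + 2.36482884) = 3.4090.

3.4090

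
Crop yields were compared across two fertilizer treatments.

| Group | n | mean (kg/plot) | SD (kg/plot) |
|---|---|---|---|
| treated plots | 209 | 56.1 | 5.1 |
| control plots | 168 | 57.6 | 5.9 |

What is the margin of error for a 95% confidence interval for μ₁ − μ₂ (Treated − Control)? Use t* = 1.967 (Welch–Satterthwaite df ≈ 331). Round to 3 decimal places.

1.133

SE₁ = s₁/√n₁ = 5.1/√209 = 0.3528; SE₂ = 5.9/√168 = 0.4552.
Independent samples, unequal variances: SE_diff = √(SE₁² + SE₂²) = √(0.12446784 + 0.20720704) = 0.5759.
t* = 1.967, so margin of error = 1.967 × 0.5759 = 1.1328.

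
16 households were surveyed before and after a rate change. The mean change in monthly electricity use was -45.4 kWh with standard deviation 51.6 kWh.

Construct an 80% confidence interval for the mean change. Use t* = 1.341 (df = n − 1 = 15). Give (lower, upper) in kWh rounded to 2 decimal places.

Paired design: SE = s_d/√n = 51.6/√16 = 12.9000.
t* = 1.341; margin of error = 1.341 × 12.9000 = 17.2989.
-45.4 ± 17.2989 → (-62.70, -28.10).

(-62.70, -28.10)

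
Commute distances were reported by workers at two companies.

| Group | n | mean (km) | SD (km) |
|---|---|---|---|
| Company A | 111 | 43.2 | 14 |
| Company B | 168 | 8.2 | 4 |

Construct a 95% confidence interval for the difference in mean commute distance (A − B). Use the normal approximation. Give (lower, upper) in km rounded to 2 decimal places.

(32.33, 37.67)

SE₁ = s₁/√n₁ = 14/√111 = 1.3288; SE₂ = 4/√168 = 0.3086.
Independent samples, unequal variances: SE_diff = √(SE₁² + SE₂²) = √(1.76570944 + 0.09523396) = 1.3642.
z* = 1.960, so margin of error = 1.960 × 1.3642 = 2.6738.
Difference in means = 43.2 − 8.2 = 35.0000.
35.0000 ± 2.6738 → (32.33, 37.67).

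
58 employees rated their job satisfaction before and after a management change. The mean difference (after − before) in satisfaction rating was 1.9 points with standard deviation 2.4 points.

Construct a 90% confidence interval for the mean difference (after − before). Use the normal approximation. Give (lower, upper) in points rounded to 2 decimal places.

(1.38, 2.42)

Paired design: SE = s_d/√n = 2.4/√58 = 0.3151.
z* = 1.645; margin of error = 1.645 × 0.3151 = 0.5183.
1.9 ± 0.5183 → (1.38, 2.42).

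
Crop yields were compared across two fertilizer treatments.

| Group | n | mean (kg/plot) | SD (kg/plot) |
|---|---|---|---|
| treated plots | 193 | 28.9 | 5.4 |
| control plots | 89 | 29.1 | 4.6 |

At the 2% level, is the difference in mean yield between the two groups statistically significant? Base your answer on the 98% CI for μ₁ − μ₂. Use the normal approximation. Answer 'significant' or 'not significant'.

Per-group SEs: s₁/√n₁ = 5.4/√193 = 0.3887, s₂/√n₂ = 4.6/√89 = 0.4876.
Unpooled SE of the difference: √(0.15108769 + 0.23775376) = 0.6236.
Margin of error = z* · SE = 2.326 × 0.6236 = 1.4505.
x̄₁ − x̄₂ = 28.9 − 29.1 = -0.2000.
CI: -0.2000 ± 1.4505 = (-1.6505, 1.2505).
The interval (-1.6505, 1.2505) contains 0, so the difference is not significant.

not significant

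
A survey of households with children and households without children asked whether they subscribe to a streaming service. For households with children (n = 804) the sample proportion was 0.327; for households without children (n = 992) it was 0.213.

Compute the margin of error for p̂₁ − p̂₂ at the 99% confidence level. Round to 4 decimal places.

0.0542

SE₁ = √(p̂₁(1−p̂₁)/n₁) = √(0.3270·0.6730/804) = 0.01654; SE₂ = √(0.2130·0.7870/992) = 0.01300.
Independent samples: SE of the difference = √(SE₁² + SE₂²) = √(0.0002735716 + 0.000169) = 0.02104.
z* for 99% confidence is 2.576, so the margin of error is 2.576 × 0.02104 = 0.05420.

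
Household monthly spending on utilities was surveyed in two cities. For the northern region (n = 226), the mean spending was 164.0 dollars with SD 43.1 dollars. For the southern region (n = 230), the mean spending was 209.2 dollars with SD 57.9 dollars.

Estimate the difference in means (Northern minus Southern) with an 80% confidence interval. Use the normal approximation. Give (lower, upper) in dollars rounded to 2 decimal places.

Standard errors of each mean: 43.1/√226 = 2.8670 and 57.9/√230 = 3.8178.
SE(x̄₁ − x̄₂) = √(2.8670² + 3.8178²) = 4.7744 for independent samples with unequal variances.
With z* = 1.282, the margin is 1.282 × 4.7744 = 6.1208.
x̄₁ − x̄₂ = 164.0 − 209.2 = -45.2000; the interval is -45.2000 ± 6.1208 = (-51.32, -39.08).

(-51.32, -39.08)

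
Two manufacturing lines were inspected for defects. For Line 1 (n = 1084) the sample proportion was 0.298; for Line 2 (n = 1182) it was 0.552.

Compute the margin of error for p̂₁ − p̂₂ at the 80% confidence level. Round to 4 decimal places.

SE₁ = √(p̂₁(1−p̂₁)/n₁) = √(0.2980·0.7020/1084) = 0.01389; SE₂ = √(0.5520·0.4480/1182) = 0.01446.
Independent samples: SE of the difference = √(SE₁² + SE₂²) = √(0.0001929321 + 0.0002090916) = 0.02005.
z* for 80% confidence is 1.282, so the margin of error is 1.282 × 0.02005 = 0.02570.

0.0257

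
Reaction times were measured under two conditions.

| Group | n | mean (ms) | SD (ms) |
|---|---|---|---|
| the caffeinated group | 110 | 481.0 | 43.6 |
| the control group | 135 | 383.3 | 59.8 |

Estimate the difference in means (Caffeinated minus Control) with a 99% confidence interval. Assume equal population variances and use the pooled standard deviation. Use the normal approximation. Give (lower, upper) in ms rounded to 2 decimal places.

(80.11, 115.29)

Pooled variance s_p² = [109·43.6² + 134·59.8²] / (110+135−2) = 2824.6667, so s_p = 53.1476.
SE_diff = s_p·√(1/n₁ + 1/n₂) = 53.1476·√(1/110 + 1/135) = 6.8266.
z* = 2.576; margin = 2.576 × 6.8266 = 17.5853.
Difference = 481.0 − 383.3 = 97.7000.
97.7000 ± 17.5853 → (80.11, 115.29).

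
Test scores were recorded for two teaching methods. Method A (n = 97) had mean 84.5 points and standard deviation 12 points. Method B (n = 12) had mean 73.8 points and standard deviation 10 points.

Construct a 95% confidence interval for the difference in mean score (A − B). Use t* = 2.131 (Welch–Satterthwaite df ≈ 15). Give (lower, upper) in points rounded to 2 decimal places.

Standard errors of each mean: 12/√97 = 1.2184 and 10/√12 = 2.8868.
SE(x̄₁ − x̄₂) = √(1.2184² + 2.8868²) = 3.1334 for independent samples with unequal variances.
With t* = 2.131, the margin is 2.131 × 3.1334 = 6.6773.
x̄₁ − x̄₂ = 84.5 − 73.8 = 10.7000; the interval is 10.7000 ± 6.6773 = (4.02, 17.38).

(4.02, 17.38)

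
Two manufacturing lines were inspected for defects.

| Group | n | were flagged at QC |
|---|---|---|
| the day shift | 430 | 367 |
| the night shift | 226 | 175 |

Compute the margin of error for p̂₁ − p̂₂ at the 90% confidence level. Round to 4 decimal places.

0.0537

First, p̂₁ = 367/430 = 0.8535; p̂₂ = 175/226 = 0.7743.
The two standard errors are √(0.8535×0.1465/430) = 0.01705 and √(0.7743×0.2257/226) = 0.02781.
Because the samples are independent, SE_diff = √(0.01705² + 0.02781²) = 0.03262.
Using z* = 1.645 for 90%, ME = 1.645 × 0.03262 = 0.05366.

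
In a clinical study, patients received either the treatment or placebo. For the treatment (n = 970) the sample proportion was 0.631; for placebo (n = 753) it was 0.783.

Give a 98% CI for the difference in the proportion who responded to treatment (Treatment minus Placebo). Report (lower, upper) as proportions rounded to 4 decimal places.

(-0.2022, -0.1018)

SE₁ = √(p̂₁(1−p̂₁)/n₁) = √(0.6310·0.3690/970) = 0.01549; SE₂ = √(0.7830·0.2170/753) = 0.01502.
Independent samples: SE of the difference = √(SE₁² + SE₂²) = √(0.0002399401 + 0.0002256004) = 0.02158.
z* for 98% confidence is 2.326, so the margin of error is 2.326 × 0.02158 = 0.05020.
Point estimate p̂₁ − p̂₂ = 0.6310 − 0.7830 = -0.1520.
-0.1520 ± 0.05020 → (-0.2022, -0.1018).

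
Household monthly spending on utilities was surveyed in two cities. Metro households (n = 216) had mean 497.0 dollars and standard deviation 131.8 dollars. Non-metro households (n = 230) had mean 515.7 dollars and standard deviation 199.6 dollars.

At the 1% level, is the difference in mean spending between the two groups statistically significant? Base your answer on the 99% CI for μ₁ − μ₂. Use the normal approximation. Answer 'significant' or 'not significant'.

not significant

Standard errors of each mean: 131.8/√216 = 8.9679 and 199.6/√230 = 13.1612.
SE(x̄₁ − x̄₂) = √(8.9679² + 13.1612²) = 15.9261 for independent samples with unequal variances.
With z* = 2.576, the margin is 2.576 × 15.9261 = 41.0256.
x̄₁ − x̄₂ = 497.0 − 515.7 = -18.7000; the interval is -18.7000 ± 41.0256 = (-59.7256, 22.3256).
The interval (-59.7256, 22.3256) contains 0, so the difference is not significant.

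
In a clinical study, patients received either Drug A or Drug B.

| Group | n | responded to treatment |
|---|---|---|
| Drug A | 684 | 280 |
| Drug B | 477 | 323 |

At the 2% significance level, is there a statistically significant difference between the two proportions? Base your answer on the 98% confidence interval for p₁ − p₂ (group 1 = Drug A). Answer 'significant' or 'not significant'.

significant

Sample proportions: 280/684 = 0.4094, 323/477 = 0.6771.
Each SE is √(p̂(1−p̂)/n): √(0.4094·0.5906/684) = 0.01880 and √(0.6771·0.3229/477) = 0.02141.
SE(p̂₁ − p̂₂) = √(SE₁² + SE₂²) = √(0.00035344 + 0.0004583881) = 0.02849, since the two samples are independent.
At 98% confidence z* = 2.326; margin = 2.326 × 0.02849 = 0.06627.
The difference is 0.4094 − 0.6771 = -0.2677, so the interval is -0.2677 ± 0.06627 = (-0.33397, -0.20143).
The interval (-0.33397, -0.20143) does not contain 0, so the difference is significant.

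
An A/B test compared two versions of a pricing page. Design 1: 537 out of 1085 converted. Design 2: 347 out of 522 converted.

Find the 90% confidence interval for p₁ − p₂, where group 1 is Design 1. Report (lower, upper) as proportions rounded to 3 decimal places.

p̂₁ = 537/1085 = 0.4949 and p̂₂ = 347/522 = 0.6648.
SE₁ = √(p̂₁(1−p̂₁)/n₁) = √(0.4949·0.5051/1085) = 0.01518; SE₂ = √(0.6648·0.3352/522) = 0.02066.
Independent samples: SE of the difference = √(SE₁² + SE₂²) = √(0.0002304324 + 0.0004268356) = 0.02564.
z* for 90% confidence is 1.645, so the margin of error is 1.645 × 0.02564 = 0.04218.
Point estimate p̂₁ − p̂₂ = 0.4949 − 0.6648 = -0.1699.
-0.1699 ± 0.04218 → (-0.212, -0.128).

(-0.212, -0.128)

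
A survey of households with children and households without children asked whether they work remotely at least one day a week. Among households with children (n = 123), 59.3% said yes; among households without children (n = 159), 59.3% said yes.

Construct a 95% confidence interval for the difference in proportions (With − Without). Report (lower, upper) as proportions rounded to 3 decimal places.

(-0.116, 0.116)

SE₁ = √(p̂₁(1−p̂₁)/n₁) = √(0.5930·0.4070/123) = 0.04430; SE₂ = √(0.5930·0.4070/159) = 0.03896.
Independent samples: SE of the difference = √(SE₁² + SE₂²) = √(0.00196249 + 0.0015178816) = 0.05899.
z* for 95% confidence is 1.960, so the margin of error is 1.960 × 0.05899 = 0.11562.
Point estimate p̂₁ − p̂₂ = 0.5930 − 0.5930 = 0.0000.
0.0000 ± 0.11562 → (-0.116, 0.116).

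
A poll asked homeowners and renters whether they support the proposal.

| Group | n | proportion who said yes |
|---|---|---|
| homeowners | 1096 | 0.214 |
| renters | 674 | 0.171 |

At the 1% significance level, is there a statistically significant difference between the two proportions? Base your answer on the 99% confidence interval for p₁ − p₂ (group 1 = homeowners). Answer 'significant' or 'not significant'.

The two standard errors are √(0.2140×0.7860/1096) = 0.01239 and √(0.1710×0.8290/674) = 0.01450.
Because the samples are independent, SE_diff = √(0.01239² + 0.01450²) = 0.01907.
Using z* = 2.576 for 99%, ME = 2.576 × 0.01907 = 0.04912.
p̂₁ − p̂₂ = 0.0430; interval 0.0430 ± 0.04912 gives (-0.00612, 0.09212).
The interval (-0.00612, 0.09212) contains 0, so the difference is not significant.

not significant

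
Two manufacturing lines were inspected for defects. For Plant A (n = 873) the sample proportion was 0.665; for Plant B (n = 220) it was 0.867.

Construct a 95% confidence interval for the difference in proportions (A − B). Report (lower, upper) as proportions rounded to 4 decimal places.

(-0.2567, -0.1473)

The two standard errors are √(0.6650×0.3350/873) = 0.01597 and √(0.8670×0.1330/220) = 0.02289.
Because the samples are independent, SE_diff = √(0.01597² + 0.02289²) = 0.02791.
Using z* = 1.960 for 95%, ME = 1.960 × 0.02791 = 0.05470.
p̂₁ − p̂₂ = -0.2020; interval -0.2020 ± 0.05470 gives (-0.2567, -0.1473).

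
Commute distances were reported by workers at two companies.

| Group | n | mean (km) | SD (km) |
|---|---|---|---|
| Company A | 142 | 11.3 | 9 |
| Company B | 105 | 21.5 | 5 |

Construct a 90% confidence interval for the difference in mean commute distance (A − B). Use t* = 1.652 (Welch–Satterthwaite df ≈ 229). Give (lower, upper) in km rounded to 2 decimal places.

(-11.69, -8.71)

Standard errors of each mean: 9/√142 = 0.7553 and 5/√105 = 0.4880.
SE(x̄₁ − x̄₂) = √(0.7553² + 0.4880²) = 0.8992 for independent samples with unequal variances.
With t* = 1.652, the margin is 1.652 × 0.8992 = 1.4855.
x̄₁ − x̄₂ = 11.3 − 21.5 = -10.2000; the interval is -10.2000 ± 1.4855 = (-11.69, -8.71).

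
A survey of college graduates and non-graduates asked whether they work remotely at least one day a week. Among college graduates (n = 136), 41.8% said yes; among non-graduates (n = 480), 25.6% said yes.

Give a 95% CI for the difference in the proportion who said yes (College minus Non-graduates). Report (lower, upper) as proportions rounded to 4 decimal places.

SE₁ = √(p̂₁(1−p̂₁)/n₁) = √(0.4180·0.5820/136) = 0.04229; SE₂ = √(0.2560·0.7440/480) = 0.01992.
Independent samples: SE of the difference = √(SE₁² + SE₂²) = √(0.0017884441 + 0.0003968064) = 0.04675.
z* for 95% confidence is 1.960, so the margin of error is 1.960 × 0.04675 = 0.09163.
Point estimate p̂₁ − p̂₂ = 0.4180 − 0.2560 = 0.1620.
0.1620 ± 0.09163 → (0.0704, 0.2536).

(0.0704, 0.2536)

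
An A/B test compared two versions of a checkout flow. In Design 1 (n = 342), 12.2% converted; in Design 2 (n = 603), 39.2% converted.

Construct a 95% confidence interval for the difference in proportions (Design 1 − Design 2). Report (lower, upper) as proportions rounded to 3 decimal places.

(-0.322, -0.218)

Each SE is √(p̂(1−p̂)/n): √(0.1220·0.8780/342) = 0.01770 and √(0.3920·0.6080/603) = 0.01988.
SE(p̂₁ − p̂₂) = √(SE₁² + SE₂²) = √(0.00031329 + 0.0003952144) = 0.02662, since the two samples are independent.
At 95% confidence z* = 1.960; margin = 1.960 × 0.02662 = 0.05218.
The difference is 0.1220 − 0.3920 = -0.2700, so the interval is -0.2700 ± 0.05218 = (-0.322, -0.218).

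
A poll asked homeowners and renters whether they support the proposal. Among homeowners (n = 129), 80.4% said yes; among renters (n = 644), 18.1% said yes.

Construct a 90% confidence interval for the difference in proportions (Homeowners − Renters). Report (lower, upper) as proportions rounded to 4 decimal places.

SE₁ = √(p̂₁(1−p̂₁)/n₁) = √(0.8040·0.1960/129) = 0.03495; SE₂ = √(0.1810·0.8190/644) = 0.01517.
Independent samples: SE of the difference = √(SE₁² + SE₂²) = √(0.0012215025 + 0.0002301289) = 0.03810.
z* for 90% confidence is 1.645, so the margin of error is 1.645 × 0.03810 = 0.06267.
Point estimate p̂₁ − p̂₂ = 0.8040 − 0.1810 = 0.6230.
0.6230 ± 0.06267 → (0.5603, 0.6857).

(0.5603, 0.6857)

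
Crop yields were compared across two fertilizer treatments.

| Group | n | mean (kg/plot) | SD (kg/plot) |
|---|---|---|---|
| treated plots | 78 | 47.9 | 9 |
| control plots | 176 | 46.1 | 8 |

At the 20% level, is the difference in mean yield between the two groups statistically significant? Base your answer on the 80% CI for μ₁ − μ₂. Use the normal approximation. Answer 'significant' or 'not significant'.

SE₁ = s₁/√n₁ = 9/√78 = 1.0190; SE₂ = 8/√176 = 0.6030.
Independent samples, unequal variances: SE_diff = √(SE₁² + SE₂²) = √(1.038361 + 0.363609) = 1.1840.
z* = 1.282, so margin of error = 1.282 × 1.1840 = 1.5179.
Difference in means = 47.9 − 46.1 = 1.8000.
1.8000 ± 1.5179 → (0.2821, 3.3179).
The interval (0.2821, 3.3179) does not contain 0, so the difference is significant.

significant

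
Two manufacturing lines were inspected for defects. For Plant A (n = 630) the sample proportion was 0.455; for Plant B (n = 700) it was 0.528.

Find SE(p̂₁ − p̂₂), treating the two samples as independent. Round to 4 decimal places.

0.0274

SE₁ = √(p̂₁(1−p̂₁)/n₁) = √(0.4550·0.5450/630) = 0.01984; SE₂ = √(0.5280·0.4720/700) = 0.01887.
Independent samples: SE of the difference = √(SE₁² + SE₂²) = √(0.0003936256 + 0.0003560769) = 0.02738.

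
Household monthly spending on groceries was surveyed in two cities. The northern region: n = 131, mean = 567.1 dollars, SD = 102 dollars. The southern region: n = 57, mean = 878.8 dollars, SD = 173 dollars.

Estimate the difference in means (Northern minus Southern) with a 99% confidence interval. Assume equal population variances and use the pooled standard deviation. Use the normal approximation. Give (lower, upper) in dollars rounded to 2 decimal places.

(-363.86, -259.54)

s_p = √[((n₁−1)s₁² + (n₂−1)s₂²)/(n₁+n₂−2)] = √[(130·102² + 56·173²)/186] = 127.6029.
SE = 127.6029·√(1/131 + 1/57) = 20.2473.
With z* = 2.576, margin = 2.576 × 20.2473 = 52.1570.
x̄₁ − x̄₂ = 567.1 − 878.8 = -311.7000; interval -311.7000 ± 52.1570 = (-363.86, -259.54).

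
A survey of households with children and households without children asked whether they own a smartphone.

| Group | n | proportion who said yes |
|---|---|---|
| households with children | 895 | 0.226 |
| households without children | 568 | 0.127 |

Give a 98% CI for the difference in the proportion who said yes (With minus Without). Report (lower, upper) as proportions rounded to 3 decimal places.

(0.053, 0.145)

The two standard errors are √(0.2260×0.7740/895) = 0.01398 and √(0.1270×0.8730/568) = 0.01397.
Because the samples are independent, SE_diff = √(0.01398² + 0.01397²) = 0.01976.
Using z* = 2.326 for 98%, ME = 2.326 × 0.01976 = 0.04596.
p̂₁ − p̂₂ = 0.0990; interval 0.0990 ± 0.04596 gives (0.053, 0.145).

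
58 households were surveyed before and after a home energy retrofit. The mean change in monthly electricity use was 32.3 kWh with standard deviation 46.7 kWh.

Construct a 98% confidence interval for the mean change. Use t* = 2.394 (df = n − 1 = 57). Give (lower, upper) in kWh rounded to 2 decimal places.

(17.62, 46.98)

Paired design: SE = s_d/√n = 46.7/√58 = 6.1320.
t* = 2.394; margin of error = 2.394 × 6.1320 = 14.6800.
32.3 ± 14.6800 → (17.62, 46.98).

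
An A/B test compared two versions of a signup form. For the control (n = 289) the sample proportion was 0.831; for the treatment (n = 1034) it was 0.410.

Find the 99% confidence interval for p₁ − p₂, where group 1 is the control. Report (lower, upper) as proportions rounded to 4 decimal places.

(0.3519, 0.4901)

Each SE is √(p̂(1−p̂)/n): √(0.8310·0.1690/289) = 0.02204 and √(0.4100·0.5900/1034) = 0.01530.
SE(p̂₁ − p̂₂) = √(SE₁² + SE₂²) = √(0.0004857616 + 0.00023409) = 0.02683, since the two samples are independent.
At 99% confidence z* = 2.576; margin = 2.576 × 0.02683 = 0.06911.
The difference is 0.8310 − 0.4100 = 0.4210, so the interval is 0.4210 ± 0.06911 = (0.3519, 0.4901).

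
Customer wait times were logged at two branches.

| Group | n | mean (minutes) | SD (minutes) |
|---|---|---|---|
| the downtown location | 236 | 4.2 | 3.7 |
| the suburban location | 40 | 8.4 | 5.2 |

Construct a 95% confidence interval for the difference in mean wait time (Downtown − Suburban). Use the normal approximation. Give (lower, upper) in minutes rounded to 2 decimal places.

(-5.88, -2.52)

SE₁ = s₁/√n₁ = 3.7/√236 = 0.2408; SE₂ = 5.2/√40 = 0.8222.
Independent samples, unequal variances: SE_diff = √(SE₁² + SE₂²) = √(0.05798464 + 0.67601284) = 0.8567.
z* = 1.960, so margin of error = 1.960 × 0.8567 = 1.6791.
Difference in means = 4.2 − 8.4 = -4.2000.
-4.2000 ± 1.6791 → (-5.88, -2.52).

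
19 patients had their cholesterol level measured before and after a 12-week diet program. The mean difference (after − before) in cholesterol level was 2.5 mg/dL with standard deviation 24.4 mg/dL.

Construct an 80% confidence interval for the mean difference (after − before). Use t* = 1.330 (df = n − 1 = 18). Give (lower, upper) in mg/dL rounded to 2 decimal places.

(-4.94, 9.94)

This is a matched-pairs design, so SE = s_d/√n = 24.4/√19 = 5.5977.
Margin = 1.330 × 5.5977 = 7.4449; the interval is 2.5 ± 7.4449 = (-4.94, 9.94).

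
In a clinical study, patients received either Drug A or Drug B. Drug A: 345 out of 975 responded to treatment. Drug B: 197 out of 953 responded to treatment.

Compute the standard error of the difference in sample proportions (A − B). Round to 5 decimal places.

First, p̂₁ = 345/975 = 0.3538; p̂₂ = 197/953 = 0.2067.
The two standard errors are √(0.3538×0.6462/975) = 0.01531 and √(0.2067×0.7933/953) = 0.01312.
Because the samples are independent, SE_diff = √(0.01531² + 0.01312²) = 0.02016.

0.02016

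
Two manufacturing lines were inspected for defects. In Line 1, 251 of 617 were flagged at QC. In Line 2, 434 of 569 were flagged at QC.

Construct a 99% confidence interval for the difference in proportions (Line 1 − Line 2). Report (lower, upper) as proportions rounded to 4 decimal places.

First, p̂₁ = 251/617 = 0.4068; p̂₂ = 434/569 = 0.7627.
The two standard errors are √(0.4068×0.5932/617) = 0.01978 and √(0.7627×0.2373/569) = 0.01783.
Because the samples are independent, SE_diff = √(0.01978² + 0.01783²) = 0.02663.
Using z* = 2.576 for 99%, ME = 2.576 × 0.02663 = 0.06860.
p̂₁ − p̂₂ = -0.3559; interval -0.3559 ± 0.06860 gives (-0.4245, -0.2873).

(-0.4245, -0.2873)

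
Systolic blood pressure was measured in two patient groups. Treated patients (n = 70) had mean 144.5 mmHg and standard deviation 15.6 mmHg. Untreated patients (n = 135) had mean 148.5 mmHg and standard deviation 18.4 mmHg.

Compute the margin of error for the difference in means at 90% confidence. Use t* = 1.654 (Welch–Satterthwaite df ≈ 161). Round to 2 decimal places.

4.05

Standard errors of each mean: 15.6/√70 = 1.8646 and 18.4/√135 = 1.5836.
SE(x̄₁ − x̄₂) = √(1.8646² + 1.5836²) = 2.4463 for independent samples with unequal variances.
With t* = 1.654, the margin is 1.654 × 2.4463 = 4.0462.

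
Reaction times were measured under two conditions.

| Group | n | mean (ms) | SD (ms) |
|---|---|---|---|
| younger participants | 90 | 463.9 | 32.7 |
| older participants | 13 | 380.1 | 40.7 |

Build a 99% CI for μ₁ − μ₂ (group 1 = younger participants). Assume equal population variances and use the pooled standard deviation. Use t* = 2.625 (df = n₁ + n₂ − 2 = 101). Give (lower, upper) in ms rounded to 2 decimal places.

s_p = √[((n₁−1)s₁² + (n₂−1)s₂²)/(n₁+n₂−2)] = √[(89·32.7² + 12·40.7²)/101] = 33.7499.
SE = 33.7499·√(1/90 + 1/13) = 10.0138.
With t* = 2.625, margin = 2.625 × 10.0138 = 26.2862.
x̄₁ − x̄₂ = 463.9 − 380.1 = 83.8000; interval 83.8000 ± 26.2862 = (57.51, 110.09).

(57.51, 110.09)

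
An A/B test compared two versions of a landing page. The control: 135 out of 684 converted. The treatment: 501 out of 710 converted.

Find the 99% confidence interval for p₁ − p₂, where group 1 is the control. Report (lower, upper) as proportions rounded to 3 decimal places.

First, p̂₁ = 135/684 = 0.1974; p̂₂ = 501/710 = 0.7056.
The two standard errors are √(0.1974×0.8026/684) = 0.01522 and √(0.7056×0.2944/710) = 0.01710.
Because the samples are independent, SE_diff = √(0.01522² + 0.01710²) = 0.02289.
Using z* = 2.576 for 99%, ME = 2.576 × 0.02289 = 0.05896.
p̂₁ − p̂₂ = -0.5082; interval -0.5082 ± 0.05896 gives (-0.567, -0.449).

(-0.567, -0.449)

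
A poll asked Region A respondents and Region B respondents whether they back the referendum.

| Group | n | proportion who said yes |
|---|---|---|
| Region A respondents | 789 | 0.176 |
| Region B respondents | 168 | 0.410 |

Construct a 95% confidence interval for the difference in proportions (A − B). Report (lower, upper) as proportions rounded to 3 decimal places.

SE₁ = √(p̂₁(1−p̂₁)/n₁) = √(0.1760·0.8240/789) = 0.01356; SE₂ = √(0.4100·0.5900/168) = 0.03795.
Independent samples: SE of the difference = √(SE₁² + SE₂²) = √(0.0001838736 + 0.0014402025) = 0.04030.
z* for 95% confidence is 1.960, so the margin of error is 1.960 × 0.04030 = 0.07899.
Point estimate p̂₁ − p̂₂ = 0.1760 − 0.4100 = -0.2340.
-0.2340 ± 0.07899 → (-0.313, -0.155).

(-0.313, -0.155)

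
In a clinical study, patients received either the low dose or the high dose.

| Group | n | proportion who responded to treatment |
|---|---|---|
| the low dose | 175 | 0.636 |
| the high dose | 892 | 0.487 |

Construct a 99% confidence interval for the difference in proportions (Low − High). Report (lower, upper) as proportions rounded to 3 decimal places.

Each SE is √(p̂(1−p̂)/n): √(0.6360·0.3640/175) = 0.03637 and √(0.4870·0.5130/892) = 0.01674.
SE(p̂₁ − p̂₂) = √(SE₁² + SE₂²) = √(0.0013227769 + 0.0002802276) = 0.04004, since the two samples are independent.
At 99% confidence z* = 2.576; margin = 2.576 × 0.04004 = 0.10314.
The difference is 0.6360 − 0.4870 = 0.1490, so the interval is 0.1490 ± 0.10314 = (0.046, 0.252).

(0.046, 0.252)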